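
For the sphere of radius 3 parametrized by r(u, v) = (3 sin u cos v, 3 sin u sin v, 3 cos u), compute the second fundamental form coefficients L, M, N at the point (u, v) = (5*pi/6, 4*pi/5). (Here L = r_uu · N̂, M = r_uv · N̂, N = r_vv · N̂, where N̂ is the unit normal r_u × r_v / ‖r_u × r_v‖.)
L = -3;  M = 0;  N = -3/4

Compute the unit normal N̂(u, v) = (sin(u)^2*cos(v)/Abs(sin(u)), sin(u)^2*sin(v)/Abs(sin(u)), sin(2*u)/(2*Abs(sin(u)))), and the second partials r_uu, r_uv, r_vv. Take dot products:
  L(u, v) = r_uu · N̂ = -3*sin(u)/Abs(sin(u)),
  M(u, v) = r_uv · N̂ = 0,
  N(u, v) = r_vv · N̂ = -3*sin(u)^3/Abs(sin(u)).
Evaluating at (u, v) = (5*pi/6, 4*pi/5):
  L = -3, M = 0, N = -3/4.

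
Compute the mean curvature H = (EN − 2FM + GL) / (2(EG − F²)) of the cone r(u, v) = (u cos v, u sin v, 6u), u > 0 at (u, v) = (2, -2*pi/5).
H = 3*sqrt(37)/74

With E = 37, F = 0, G = u^2, L = 0, M = 0, N = 6*sqrt(37)*u^2/(37*Abs(u)), assemble
  H = (EN − 2FM + GL) / (2(EG − F²)) = 3*sqrt(37)/(37*Abs(u)).
At (u, v) = (2, -2*pi/5): H = 3*sqrt(37)/74.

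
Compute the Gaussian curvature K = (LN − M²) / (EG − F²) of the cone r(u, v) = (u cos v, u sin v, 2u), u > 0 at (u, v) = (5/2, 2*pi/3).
K = 0

Coefficients of the first fundamental form: E = 5, F = 0, G = u^2.
Coefficients of the second fundamental form: L = 0, M = 0, N = 2*sqrt(5)*u^2/(5*Abs(u)).
Assemble K = (LN − M²)/(EG − F²) = 0. At (u, v) = (5/2, 2*pi/3): K = 0.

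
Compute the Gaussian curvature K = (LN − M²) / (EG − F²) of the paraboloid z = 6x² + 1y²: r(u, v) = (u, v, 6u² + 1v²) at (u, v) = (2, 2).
K = 24/351649

Coefficients of the first fundamental form: E = 144*u^2 + 1, F = 24*u*v, G = 4*v^2 + 1.
Coefficients of the second fundamental form: L = 12/sqrt(144*u^2 + 4*v^2 + 1), M = 0, N = 2/sqrt(144*u^2 + 4*v^2 + 1).
Assemble K = (LN − M²)/(EG − F²) = 24/(20736*u^4 + 1152*u^2*v^2 + 288*u^2 + 16*v^4 + 8*v^2 + 1). At (u, v) = (2, 2): K = 24/351649.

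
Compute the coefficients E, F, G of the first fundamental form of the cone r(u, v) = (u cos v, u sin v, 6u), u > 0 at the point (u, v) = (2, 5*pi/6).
E = 37;  F = 0;  G = 4

Partials: r_u = (cos(v), sin(v), 6), r_v = (-u*sin(v), u*cos(v), 0). As functions of (u, v):
  E = r_u · r_u = 37,
  F = r_u · r_v = 0,
  G = r_v · r_v = u^2.
Evaluating at (u, v) = (2, 5*pi/6): E = 37, F = 0, G = 4.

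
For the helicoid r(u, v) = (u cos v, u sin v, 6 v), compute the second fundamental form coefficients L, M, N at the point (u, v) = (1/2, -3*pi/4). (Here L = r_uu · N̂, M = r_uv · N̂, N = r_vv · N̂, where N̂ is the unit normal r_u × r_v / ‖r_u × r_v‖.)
L = 0;  M = -12*sqrt(145)/145;  N = 0

Compute the unit normal N̂(u, v) = (6*sin(v)/sqrt(u^2 + 36), -6*cos(v)/sqrt(u^2 + 36), u/sqrt(u^2 + 36)), and the second partials r_uu, r_uv, r_vv. Take dot products:
  L(u, v) = r_uu · N̂ = 0,
  M(u, v) = r_uv · N̂ = -6/sqrt(u^2 + 36),
  N(u, v) = r_vv · N̂ = 0.
Evaluating at (u, v) = (1/2, -3*pi/4):
  L = 0, M = -12*sqrt(145)/145, N = 0.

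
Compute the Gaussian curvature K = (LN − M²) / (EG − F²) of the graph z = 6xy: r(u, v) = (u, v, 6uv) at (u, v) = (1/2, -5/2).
K = -36/55225

Coefficients of the first fundamental form: E = 36*v^2 + 1, F = 36*u*v, G = 36*u^2 + 1.
Coefficients of the second fundamental form: L = 0, M = 6/sqrt(36*u^2 + 36*v^2 + 1), N = 0.
Assemble K = (LN − M²)/(EG − F²) = -36/(1296*u^4 + 2592*u^2*v^2 + 72*u^2 + 1296*v^4 + 72*v^2 + 1). At (u, v) = (1/2, -5/2): K = -36/55225.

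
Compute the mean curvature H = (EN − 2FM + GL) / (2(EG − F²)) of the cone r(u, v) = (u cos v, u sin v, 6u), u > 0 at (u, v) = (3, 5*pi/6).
H = sqrt(37)/37

With E = 37, F = 0, G = u^2, L = 0, M = 0, N = 6*sqrt(37)*u^2/(37*Abs(u)), assemble
  H = (EN − 2FM + GL) / (2(EG − F²)) = 3*sqrt(37)/(37*Abs(u)).
At (u, v) = (3, 5*pi/6): H = sqrt(37)/37.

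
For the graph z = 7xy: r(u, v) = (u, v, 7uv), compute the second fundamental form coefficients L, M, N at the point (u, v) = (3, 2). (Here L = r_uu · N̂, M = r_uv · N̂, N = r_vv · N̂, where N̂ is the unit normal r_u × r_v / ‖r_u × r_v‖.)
L = 0;  M = 7*sqrt(638)/638;  N = 0

Compute the unit normal N̂(u, v) = (-7*v/sqrt(49*u^2 + 49*v^2 + 1), -7*u/sqrt(49*u^2 + 49*v^2 + 1), 1/sqrt(49*u^2 + 49*v^2 + 1)), and the second partials r_uu, r_uv, r_vv. Take dot products:
  L(u, v) = r_uu · N̂ = 0,
  M(u, v) = r_uv · N̂ = 7/sqrt(49*u^2 + 49*v^2 + 1),
  N(u, v) = r_vv · N̂ = 0.
Evaluating at (u, v) = (3, 2):
  L = 0, M = 7*sqrt(638)/638, N = 0.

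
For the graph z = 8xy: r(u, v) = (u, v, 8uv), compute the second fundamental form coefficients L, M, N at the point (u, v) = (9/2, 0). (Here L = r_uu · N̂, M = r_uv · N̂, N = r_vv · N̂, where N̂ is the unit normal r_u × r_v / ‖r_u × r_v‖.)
L = 0;  M = 8*sqrt(1297)/1297;  N = 0

Compute the unit normal N̂(u, v) = (-8*v/sqrt(64*u^2 + 64*v^2 + 1), -8*u/sqrt(64*u^2 + 64*v^2 + 1), 1/sqrt(64*u^2 + 64*v^2 + 1)), and the second partials r_uu, r_uv, r_vv. Take dot products:
  L(u, v) = r_uu · N̂ = 0,
  M(u, v) = r_uv · N̂ = 8/sqrt(64*u^2 + 64*v^2 + 1),
  N(u, v) = r_vv · N̂ = 0.
Evaluating at (u, v) = (9/2, 0):
  L = 0, M = 8*sqrt(1297)/1297, N = 0.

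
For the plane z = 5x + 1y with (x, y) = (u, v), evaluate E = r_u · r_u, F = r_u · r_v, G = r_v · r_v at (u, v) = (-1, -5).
E = 26;  F = 5;  G = 2

Partials: r_u = (1, 0, 5), r_v = (0, 1, 1). As functions of (u, v):
  E = r_u · r_u = 26,
  F = r_u · r_v = 5,
  G = r_v · r_v = 2.
Evaluating at (u, v) = (-1, -5): E = 26, F = 5, G = 2.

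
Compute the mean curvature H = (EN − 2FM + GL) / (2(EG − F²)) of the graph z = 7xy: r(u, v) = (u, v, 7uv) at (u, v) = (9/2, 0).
H = 0

With E = 49*v^2 + 1, F = 49*u*v, G = 49*u^2 + 1, L = 0, M = 7/sqrt(49*u^2 + 49*v^2 + 1), N = 0, assemble
  H = (EN − 2FM + GL) / (2(EG − F²)) = -343*u*v/(49*u^2 + 49*v^2 + 1)^(3/2).
At (u, v) = (9/2, 0): H = 0.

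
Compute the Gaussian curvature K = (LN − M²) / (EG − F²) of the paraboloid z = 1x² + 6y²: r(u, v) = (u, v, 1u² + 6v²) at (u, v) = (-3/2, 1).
K = 6/5929

Coefficients of the first fundamental form: E = 4*u^2 + 1, F = 24*u*v, G = 144*v^2 + 1.
Coefficients of the second fundamental form: L = 2/sqrt(4*u^2 + 144*v^2 + 1), M = 0, N = 12/sqrt(4*u^2 + 144*v^2 + 1).
Assemble K = (LN − M²)/(EG − F²) = 24/(16*u^4 + 1152*u^2*v^2 + 8*u^2 + 20736*v^4 + 288*v^2 + 1). At (u, v) = (-3/2, 1): K = 6/5929.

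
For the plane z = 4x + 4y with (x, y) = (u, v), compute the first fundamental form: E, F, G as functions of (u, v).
E = 17;  F = 16;  G = 17

Compute partials: r_u = (1, 0, 4), r_v = (0, 1, 4). Then
  E = r_u · r_u = 17,
  F = r_u · r_v = 16,
  G = r_v · r_v = 17.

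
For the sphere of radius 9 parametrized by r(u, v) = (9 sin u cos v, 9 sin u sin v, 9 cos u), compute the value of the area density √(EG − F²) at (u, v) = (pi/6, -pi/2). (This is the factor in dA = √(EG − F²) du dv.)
√(EG − F²)|_{(pi/6, -pi/2)} = 81/2

E = 81, F = 0, G = 81*sin(u)^2, so EG − F² = 6561*sin(u)^2. Taking the positive square root: √(EG − F²) = 81*Abs(sin(u)). At (u, v) = (pi/6, -pi/2): 81/2.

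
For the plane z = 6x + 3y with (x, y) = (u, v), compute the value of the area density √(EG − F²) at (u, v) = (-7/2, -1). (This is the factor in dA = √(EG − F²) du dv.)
√(EG − F²)|_{(-7/2, -1)} = sqrt(46)

E = 37, F = 18, G = 10, so EG − F² = 46. Taking the positive square root: √(EG − F²) = sqrt(46). At (u, v) = (-7/2, -1): sqrt(46).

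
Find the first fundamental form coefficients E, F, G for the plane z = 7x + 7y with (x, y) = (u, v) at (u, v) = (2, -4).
E = 50;  F = 49;  G = 50

Partials: r_u = (1, 0, 7), r_v = (0, 1, 7). As functions of (u, v):
  E = r_u · r_u = 50,
  F = r_u · r_v = 49,
  G = r_v · r_v = 50.
Evaluating at (u, v) = (2, -4): E = 50, F = 49, G = 50.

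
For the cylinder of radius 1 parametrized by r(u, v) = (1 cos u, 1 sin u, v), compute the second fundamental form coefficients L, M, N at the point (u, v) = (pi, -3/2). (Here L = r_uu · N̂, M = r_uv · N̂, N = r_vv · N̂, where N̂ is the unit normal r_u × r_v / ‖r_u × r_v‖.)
L = -1;  M = 0;  N = 0

Compute the unit normal N̂(u, v) = (cos(u), sin(u), 0), and the second partials r_uu, r_uv, r_vv. Take dot products:
  L(u, v) = r_uu · N̂ = -1,
  M(u, v) = r_uv · N̂ = 0,
  N(u, v) = r_vv · N̂ = 0.
Evaluating at (u, v) = (pi, -3/2):
  L = -1, M = 0, N = 0.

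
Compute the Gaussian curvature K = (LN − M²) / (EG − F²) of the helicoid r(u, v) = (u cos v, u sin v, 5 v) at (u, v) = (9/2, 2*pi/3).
K = -400/32761

Coefficients of the first fundamental form: E = 1, F = 0, G = u^2 + 25.
Coefficients of the second fundamental form: L = 0, M = -5/sqrt(u^2 + 25), N = 0.
Assemble K = (LN − M²)/(EG − F²) = -25/(u^2 + 25)^2. At (u, v) = (9/2, 2*pi/3): K = -400/32761.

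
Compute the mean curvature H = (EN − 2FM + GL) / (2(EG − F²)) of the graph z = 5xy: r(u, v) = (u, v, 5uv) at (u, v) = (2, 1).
H = -125*sqrt(14)/2646

With E = 25*v^2 + 1, F = 25*u*v, G = 25*u^2 + 1, L = 0, M = 5/sqrt(25*u^2 + 25*v^2 + 1), N = 0, assemble
  H = (EN − 2FM + GL) / (2(EG − F²)) = -125*u*v/(25*u^2 + 25*v^2 + 1)^(3/2).
At (u, v) = (2, 1): H = -125*sqrt(14)/2646.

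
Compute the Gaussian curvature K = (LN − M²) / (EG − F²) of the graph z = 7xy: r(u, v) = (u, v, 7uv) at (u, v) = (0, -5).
K = -49/1503076

Coefficients of the first fundamental form: E = 49*v^2 + 1, F = 49*u*v, G = 49*u^2 + 1.
Coefficients of the second fundamental form: L = 0, M = 7/sqrt(49*u^2 + 49*v^2 + 1), N = 0.
Assemble K = (LN − M²)/(EG − F²) = -49/(2401*u^4 + 4802*u^2*v^2 + 98*u^2 + 2401*v^4 + 98*v^2 + 1). At (u, v) = (0, -5): K = -49/1503076.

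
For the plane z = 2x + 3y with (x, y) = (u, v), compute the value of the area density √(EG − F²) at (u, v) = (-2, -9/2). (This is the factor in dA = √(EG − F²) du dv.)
√(EG − F²)|_{(-2, -9/2)} = sqrt(14)

E = 5, F = 6, G = 10, so EG − F² = 14. Taking the positive square root: √(EG − F²) = sqrt(14). At (u, v) = (-2, -9/2): sqrt(14).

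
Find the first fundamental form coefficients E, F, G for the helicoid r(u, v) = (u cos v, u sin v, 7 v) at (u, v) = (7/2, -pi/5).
E = 1;  F = 0;  G = 245/4

Partials: r_u = (cos(v), sin(v), 0), r_v = (-u*sin(v), u*cos(v), 7). As functions of (u, v):
  E = r_u · r_u = 1,
  F = r_u · r_v = 0,
  G = r_v · r_v = u^2 + 49.
Evaluating at (u, v) = (7/2, -pi/5): E = 1, F = 0, G = 245/4.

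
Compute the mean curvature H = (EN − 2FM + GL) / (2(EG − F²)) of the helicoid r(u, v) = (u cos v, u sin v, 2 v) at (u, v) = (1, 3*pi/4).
H = 0

With E = 1, F = 0, G = u^2 + 4, L = 0, M = -2/sqrt(u^2 + 4), N = 0, assemble
  H = (EN − 2FM + GL) / (2(EG − F²)) = 0.
At (u, v) = (1, 3*pi/4): H = 0.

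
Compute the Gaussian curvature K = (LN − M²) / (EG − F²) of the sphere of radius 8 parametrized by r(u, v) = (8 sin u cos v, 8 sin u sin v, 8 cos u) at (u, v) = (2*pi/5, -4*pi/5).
K = 1/64

Coefficients of the first fundamental form: E = 64, F = 0, G = 64*sin(u)^2.
Coefficients of the second fundamental form: L = -8*sin(u)/Abs(sin(u)), M = 0, N = -8*sin(u)^3/Abs(sin(u)).
Assemble K = (LN − M²)/(EG − F²) = 1/64. At (u, v) = (2*pi/5, -4*pi/5): K = 1/64.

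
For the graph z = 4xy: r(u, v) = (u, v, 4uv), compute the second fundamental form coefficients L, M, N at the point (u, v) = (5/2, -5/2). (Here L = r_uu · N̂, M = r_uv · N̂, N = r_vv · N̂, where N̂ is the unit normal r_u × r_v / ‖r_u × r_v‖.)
L = 0;  M = 4*sqrt(201)/201;  N = 0

Compute the unit normal N̂(u, v) = (-4*v/sqrt(16*u^2 + 16*v^2 + 1), -4*u/sqrt(16*u^2 + 16*v^2 + 1), 1/sqrt(16*u^2 + 16*v^2 + 1)), and the second partials r_uu, r_uv, r_vv. Take dot products:
  L(u, v) = r_uu · N̂ = 0,
  M(u, v) = r_uv · N̂ = 4/sqrt(16*u^2 + 16*v^2 + 1),
  N(u, v) = r_vv · N̂ = 0.
Evaluating at (u, v) = (5/2, -5/2):
  L = 0, M = 4*sqrt(201)/201, N = 0.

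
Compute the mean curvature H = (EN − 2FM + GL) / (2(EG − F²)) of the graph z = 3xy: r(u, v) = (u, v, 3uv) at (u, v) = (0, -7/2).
H = 0

With E = 9*v^2 + 1, F = 9*u*v, G = 9*u^2 + 1, L = 0, M = 3/sqrt(9*u^2 + 9*v^2 + 1), N = 0, assemble
  H = (EN − 2FM + GL) / (2(EG − F²)) = -27*u*v/(9*u^2 + 9*v^2 + 1)^(3/2).
At (u, v) = (0, -7/2): H = 0.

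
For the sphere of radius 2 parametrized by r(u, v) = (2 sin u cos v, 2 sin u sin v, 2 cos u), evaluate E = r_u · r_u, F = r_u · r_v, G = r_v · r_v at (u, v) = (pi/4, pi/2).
E = 4;  F = 0;  G = 2

Partials: r_u = (2*cos(u)*cos(v), 2*sin(v)*cos(u), -2*sin(u)), r_v = (-2*sin(u)*sin(v), 2*sin(u)*cos(v), 0). As functions of (u, v):
  E = r_u · r_u = 4,
  F = r_u · r_v = 0,
  G = r_v · r_v = 4*sin(u)^2.
Evaluating at (u, v) = (pi/4, pi/2): E = 4, F = 0, G = 2.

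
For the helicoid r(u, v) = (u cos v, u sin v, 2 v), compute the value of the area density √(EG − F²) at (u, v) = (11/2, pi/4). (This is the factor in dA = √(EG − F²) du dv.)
√(EG − F²)|_{(11/2, pi/4)} = sqrt(137)/2

E = 1, F = 0, G = u^2 + 4, so EG − F² = u^2 + 4. Taking the positive square root: √(EG − F²) = sqrt(u^2 + 4). At (u, v) = (11/2, pi/4): sqrt(137)/2.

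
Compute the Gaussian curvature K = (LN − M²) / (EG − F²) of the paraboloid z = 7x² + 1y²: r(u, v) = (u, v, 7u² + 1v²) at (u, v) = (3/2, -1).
K = 7/49729

Coefficients of the first fundamental form: E = 196*u^2 + 1, F = 28*u*v, G = 4*v^2 + 1.
Coefficients of the second fundamental form: L = 14/sqrt(196*u^2 + 4*v^2 + 1), M = 0, N = 2/sqrt(196*u^2 + 4*v^2 + 1).
Assemble K = (LN − M²)/(EG − F²) = 28/(38416*u^4 + 1568*u^2*v^2 + 392*u^2 + 16*v^4 + 8*v^2 + 1). At (u, v) = (3/2, -1): K = 7/49729.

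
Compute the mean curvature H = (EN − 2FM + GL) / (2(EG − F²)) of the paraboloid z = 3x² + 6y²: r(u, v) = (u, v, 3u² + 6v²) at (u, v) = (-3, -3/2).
H = 2925*sqrt(649)/421201

With E = 36*u^2 + 1, F = 72*u*v, G = 144*v^2 + 1, L = 6/sqrt(36*u^2 + 144*v^2 + 1), M = 0, N = 12/sqrt(36*u^2 + 144*v^2 + 1), assemble
  H = (EN − 2FM + GL) / (2(EG − F²)) = 9*(24*u^2 + 48*v^2 + 1)/(36*u^2 + 144*v^2 + 1)^(3/2).
At (u, v) = (-3, -3/2): H = 2925*sqrt(649)/421201.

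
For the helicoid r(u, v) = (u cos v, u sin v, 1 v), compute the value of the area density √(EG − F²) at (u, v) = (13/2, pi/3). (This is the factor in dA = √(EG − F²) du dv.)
√(EG − F²)|_{(13/2, pi/3)} = sqrt(173)/2

E = 1, F = 0, G = u^2 + 1, so EG − F² = u^2 + 1. Taking the positive square root: √(EG − F²) = sqrt(u^2 + 1). At (u, v) = (13/2, pi/3): sqrt(173)/2.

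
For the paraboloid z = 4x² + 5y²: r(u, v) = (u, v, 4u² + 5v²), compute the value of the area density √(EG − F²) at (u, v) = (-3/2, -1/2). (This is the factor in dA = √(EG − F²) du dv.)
√(EG − F²)|_{(-3/2, -1/2)} = sqrt(170)

E = 64*u^2 + 1, F = 80*u*v, G = 100*v^2 + 1, so EG − F² = 64*u^2 + 100*v^2 + 1. Taking the positive square root: √(EG − F²) = sqrt(64*u^2 + 100*v^2 + 1). At (u, v) = (-3/2, -1/2): sqrt(170).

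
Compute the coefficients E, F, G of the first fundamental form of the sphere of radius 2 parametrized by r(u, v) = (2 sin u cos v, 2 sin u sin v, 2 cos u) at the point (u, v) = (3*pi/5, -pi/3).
E = 4;  F = 0;  G = sqrt(5)/2 + 5/2

Partials: r_u = (2*cos(u)*cos(v), 2*sin(v)*cos(u), -2*sin(u)), r_v = (-2*sin(u)*sin(v), 2*sin(u)*cos(v), 0). As functions of (u, v):
  E = r_u · r_u = 4,
  F = r_u · r_v = 0,
  G = r_v · r_v = 4*sin(u)^2.
Evaluating at (u, v) = (3*pi/5, -pi/3): E = 4, F = 0, G = sqrt(5)/2 + 5/2.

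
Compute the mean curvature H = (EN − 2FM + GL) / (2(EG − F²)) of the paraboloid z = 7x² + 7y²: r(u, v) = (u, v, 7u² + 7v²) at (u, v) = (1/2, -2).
H = 5845*sqrt(834)/695556

With E = 196*u^2 + 1, F = 196*u*v, G = 196*v^2 + 1, L = 14/sqrt(196*u^2 + 196*v^2 + 1), M = 0, N = 14/sqrt(196*u^2 + 196*v^2 + 1), assemble
  H = (EN − 2FM + GL) / (2(EG − F²)) = 14*(98*u^2 + 98*v^2 + 1)/(196*u^2 + 196*v^2 + 1)^(3/2).
At (u, v) = (1/2, -2): H = 5845*sqrt(834)/695556.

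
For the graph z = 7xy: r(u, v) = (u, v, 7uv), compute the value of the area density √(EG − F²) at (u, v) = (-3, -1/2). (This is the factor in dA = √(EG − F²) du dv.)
√(EG − F²)|_{(-3, -1/2)} = sqrt(1817)/2

E = 49*v^2 + 1, F = 49*u*v, G = 49*u^2 + 1, so EG − F² = 49*u^2 + 49*v^2 + 1. Taking the positive square root: √(EG − F²) = sqrt(49*u^2 + 49*v^2 + 1). At (u, v) = (-3, -1/2): sqrt(1817)/2.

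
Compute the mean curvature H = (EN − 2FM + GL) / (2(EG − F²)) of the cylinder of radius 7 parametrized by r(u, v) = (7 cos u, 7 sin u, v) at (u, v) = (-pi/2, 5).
H = -1/14

With E = 49, F = 0, G = 1, L = -7, M = 0, N = 0, assemble
  H = (EN − 2FM + GL) / (2(EG − F²)) = -1/14.
At (u, v) = (-pi/2, 5): H = -1/14.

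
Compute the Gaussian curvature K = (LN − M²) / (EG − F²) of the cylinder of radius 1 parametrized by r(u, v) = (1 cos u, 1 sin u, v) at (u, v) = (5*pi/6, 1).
K = 0

Coefficients of the first fundamental form: E = 1, F = 0, G = 1.
Coefficients of the second fundamental form: L = -1, M = 0, N = 0.
Assemble K = (LN − M²)/(EG − F²) = 0. At (u, v) = (5*pi/6, 1): K = 0.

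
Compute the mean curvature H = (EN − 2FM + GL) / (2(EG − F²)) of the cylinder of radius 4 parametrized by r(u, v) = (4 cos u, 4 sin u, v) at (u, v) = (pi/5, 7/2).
H = -1/8

With E = 16, F = 0, G = 1, L = -4, M = 0, N = 0, assemble
  H = (EN − 2FM + GL) / (2(EG − F²)) = -1/8.
At (u, v) = (pi/5, 7/2): H = -1/8.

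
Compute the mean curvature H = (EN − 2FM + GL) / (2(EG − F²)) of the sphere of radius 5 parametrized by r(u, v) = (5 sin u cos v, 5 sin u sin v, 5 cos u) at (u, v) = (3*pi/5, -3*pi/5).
H = -1/5

With E = 25, F = 0, G = 25*sin(u)^2, L = -5*sin(u)/Abs(sin(u)), M = 0, N = -5*sin(u)^3/Abs(sin(u)), assemble
  H = (EN − 2FM + GL) / (2(EG − F²)) = -sin(u)/(5*Abs(sin(u))).
At (u, v) = (3*pi/5, -3*pi/5): H = -1/5.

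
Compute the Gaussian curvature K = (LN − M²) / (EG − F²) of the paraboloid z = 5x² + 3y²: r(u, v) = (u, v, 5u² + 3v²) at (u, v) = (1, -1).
K = 60/18769

Coefficients of the first fundamental form: E = 100*u^2 + 1, F = 60*u*v, G = 36*v^2 + 1.
Coefficients of the second fundamental form: L = 10/sqrt(100*u^2 + 36*v^2 + 1), M = 0, N = 6/sqrt(100*u^2 + 36*v^2 + 1).
Assemble K = (LN − M²)/(EG − F²) = 60/(10000*u^4 + 7200*u^2*v^2 + 200*u^2 + 1296*v^4 + 72*v^2 + 1). At (u, v) = (1, -1): K = 60/18769.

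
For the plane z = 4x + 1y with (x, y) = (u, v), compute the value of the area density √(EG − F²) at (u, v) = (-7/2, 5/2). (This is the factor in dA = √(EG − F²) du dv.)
√(EG − F²)|_{(-7/2, 5/2)} = 3*sqrt(2)

E = 17, F = 4, G = 2, so EG − F² = 18. Taking the positive square root: √(EG − F²) = 3*sqrt(2). At (u, v) = (-7/2, 5/2): 3*sqrt(2).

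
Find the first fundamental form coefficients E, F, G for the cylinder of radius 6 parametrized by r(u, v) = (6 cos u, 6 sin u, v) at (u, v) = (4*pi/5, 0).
E = 36;  F = 0;  G = 1

Partials: r_u = (-6*sin(u), 6*cos(u), 0), r_v = (0, 0, 1). As functions of (u, v):
  E = r_u · r_u = 36,
  F = r_u · r_v = 0,
  G = r_v · r_v = 1.
Evaluating at (u, v) = (4*pi/5, 0): E = 36, F = 0, G = 1.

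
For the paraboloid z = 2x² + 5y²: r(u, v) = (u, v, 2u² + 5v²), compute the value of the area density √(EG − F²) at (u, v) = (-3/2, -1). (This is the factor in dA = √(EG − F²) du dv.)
√(EG − F²)|_{(-3/2, -1)} = sqrt(137)

E = 16*u^2 + 1, F = 40*u*v, G = 100*v^2 + 1, so EG − F² = 16*u^2 + 100*v^2 + 1. Taking the positive square root: √(EG − F²) = sqrt(16*u^2 + 100*v^2 + 1). At (u, v) = (-3/2, -1): sqrt(137).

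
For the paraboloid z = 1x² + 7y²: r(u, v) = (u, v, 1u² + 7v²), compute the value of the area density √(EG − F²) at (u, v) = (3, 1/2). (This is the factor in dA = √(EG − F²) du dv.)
√(EG − F²)|_{(3, 1/2)} = sqrt(86)

E = 4*u^2 + 1, F = 28*u*v, G = 196*v^2 + 1, so EG − F² = 4*u^2 + 196*v^2 + 1. Taking the positive square root: √(EG − F²) = sqrt(4*u^2 + 196*v^2 + 1). At (u, v) = (3, 1/2): sqrt(86).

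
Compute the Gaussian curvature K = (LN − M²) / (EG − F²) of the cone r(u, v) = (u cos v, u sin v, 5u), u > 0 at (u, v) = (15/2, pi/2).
K = 0

Coefficients of the first fundamental form: E = 26, F = 0, G = u^2.
Coefficients of the second fundamental form: L = 0, M = 0, N = 5*sqrt(26)*u^2/(26*Abs(u)).
Assemble K = (LN − M²)/(EG − F²) = 0. At (u, v) = (15/2, pi/2): K = 0.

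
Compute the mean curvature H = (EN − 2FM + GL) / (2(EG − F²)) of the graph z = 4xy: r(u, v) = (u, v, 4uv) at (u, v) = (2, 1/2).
H = -64*sqrt(69)/4761

With E = 16*v^2 + 1, F = 16*u*v, G = 16*u^2 + 1, L = 0, M = 4/sqrt(16*u^2 + 16*v^2 + 1), N = 0, assemble
  H = (EN − 2FM + GL) / (2(EG − F²)) = -64*u*v/(16*u^2 + 16*v^2 + 1)^(3/2).
At (u, v) = (2, 1/2): H = -64*sqrt(69)/4761.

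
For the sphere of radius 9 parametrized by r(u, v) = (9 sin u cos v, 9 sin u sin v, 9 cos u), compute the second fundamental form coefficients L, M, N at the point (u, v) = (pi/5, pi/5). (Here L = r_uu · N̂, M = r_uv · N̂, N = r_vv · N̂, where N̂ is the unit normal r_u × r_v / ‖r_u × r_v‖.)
L = -9;  M = 0;  N = -45/8 + 9*sqrt(5)/8

Compute the unit normal N̂(u, v) = (sin(u)^2*cos(v)/Abs(sin(u)), sin(u)^2*sin(v)/Abs(sin(u)), sin(2*u)/(2*Abs(sin(u)))), and the second partials r_uu, r_uv, r_vv. Take dot products:
  L(u, v) = r_uu · N̂ = -9*sin(u)/Abs(sin(u)),
  M(u, v) = r_uv · N̂ = 0,
  N(u, v) = r_vv · N̂ = -9*sin(u)^3/Abs(sin(u)).
Evaluating at (u, v) = (pi/5, pi/5):
  L = -9, M = 0, N = -45/8 + 9*sqrt(5)/8.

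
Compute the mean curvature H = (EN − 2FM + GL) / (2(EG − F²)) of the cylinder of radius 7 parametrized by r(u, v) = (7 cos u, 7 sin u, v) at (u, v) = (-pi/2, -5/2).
H = -1/14

With E = 49, F = 0, G = 1, L = -7, M = 0, N = 0, assemble
  H = (EN − 2FM + GL) / (2(EG − F²)) = -1/14.
At (u, v) = (-pi/2, -5/2): H = -1/14.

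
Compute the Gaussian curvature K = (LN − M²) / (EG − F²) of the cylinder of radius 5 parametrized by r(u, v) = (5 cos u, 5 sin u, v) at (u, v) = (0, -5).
K = 0

Coefficients of the first fundamental form: E = 25, F = 0, G = 1.
Coefficients of the second fundamental form: L = -5, M = 0, N = 0.
Assemble K = (LN − M²)/(EG − F²) = 0. At (u, v) = (0, -5): K = 0.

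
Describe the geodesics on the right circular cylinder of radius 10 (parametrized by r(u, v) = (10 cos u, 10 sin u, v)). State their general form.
The cylinder is flat (K = 0) and locally isometric to the plane via the development (u, v) ↦ (10 u, v). Geodesics are the pre-images of straight lines: circles (v constant), vertical lines (u constant), and helices (v = c · u + d) for constants c, d.

A right cylinder has E = 10², F = 0, G = 1, so EG − F² = 10², and L = −10, M = N = 0, giving K = (LN − M²)/(EG − F²) = 0 everywhere. A flat surface is locally isometric to the Euclidean plane via the map (u, v) ↦ (10 u, v). Straight lines in the (x̃, ỹ) plane pull back to: (a) horizontal circles (v = const), (b) vertical generators (u = const), and (c) helices (10 u tan θ = v, i.e. v = c · u + d).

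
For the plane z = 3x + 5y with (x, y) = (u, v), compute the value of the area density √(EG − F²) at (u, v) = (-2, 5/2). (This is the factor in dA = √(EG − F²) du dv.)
√(EG − F²)|_{(-2, 5/2)} = sqrt(35)

E = 10, F = 15, G = 26, so EG − F² = 35. Taking the positive square root: √(EG − F²) = sqrt(35). At (u, v) = (-2, 5/2): sqrt(35).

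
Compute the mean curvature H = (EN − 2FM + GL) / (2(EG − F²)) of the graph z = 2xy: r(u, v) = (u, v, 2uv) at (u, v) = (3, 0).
H = 0

With E = 4*v^2 + 1, F = 4*u*v, G = 4*u^2 + 1, L = 0, M = 2/sqrt(4*u^2 + 4*v^2 + 1), N = 0, assemble
  H = (EN − 2FM + GL) / (2(EG − F²)) = -8*u*v/(4*u^2 + 4*v^2 + 1)^(3/2).
At (u, v) = (3, 0): H = 0.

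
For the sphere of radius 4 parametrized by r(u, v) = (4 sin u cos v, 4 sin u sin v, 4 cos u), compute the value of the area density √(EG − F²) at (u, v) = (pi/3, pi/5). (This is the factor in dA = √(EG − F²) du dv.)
√(EG − F²)|_{(pi/3, pi/5)} = 8*sqrt(3)

E = 16, F = 0, G = 16*sin(u)^2, so EG − F² = 256*sin(u)^2. Taking the positive square root: √(EG − F²) = 16*Abs(sin(u)). At (u, v) = (pi/3, pi/5): 8*sqrt(3).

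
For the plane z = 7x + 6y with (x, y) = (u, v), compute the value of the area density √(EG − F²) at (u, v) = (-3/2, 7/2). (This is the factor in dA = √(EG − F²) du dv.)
√(EG − F²)|_{(-3/2, 7/2)} = sqrt(86)

E = 50, F = 42, G = 37, so EG − F² = 86. Taking the positive square root: √(EG − F²) = sqrt(86). At (u, v) = (-3/2, 7/2): sqrt(86).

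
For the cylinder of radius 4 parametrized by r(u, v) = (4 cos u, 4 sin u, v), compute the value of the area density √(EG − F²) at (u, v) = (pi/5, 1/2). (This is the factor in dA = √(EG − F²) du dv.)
√(EG − F²)|_{(pi/5, 1/2)} = 4

E = 16, F = 0, G = 1, so EG − F² = 16. Taking the positive square root: √(EG − F²) = 4. At (u, v) = (pi/5, 1/2): 4.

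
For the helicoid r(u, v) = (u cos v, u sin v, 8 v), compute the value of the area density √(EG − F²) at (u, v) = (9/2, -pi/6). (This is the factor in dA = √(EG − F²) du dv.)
√(EG − F²)|_{(9/2, -pi/6)} = sqrt(337)/2

E = 1, F = 0, G = u^2 + 64, so EG − F² = u^2 + 64. Taking the positive square root: √(EG − F²) = sqrt(u^2 + 64). At (u, v) = (9/2, -pi/6): sqrt(337)/2.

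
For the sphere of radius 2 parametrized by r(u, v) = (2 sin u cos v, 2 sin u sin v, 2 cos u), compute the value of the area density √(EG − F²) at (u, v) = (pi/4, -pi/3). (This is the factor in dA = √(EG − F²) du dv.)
√(EG − F²)|_{(pi/4, -pi/3)} = 2*sqrt(2)

E = 4, F = 0, G = 4*sin(u)^2, so EG − F² = 16*sin(u)^2. Taking the positive square root: √(EG − F²) = 4*Abs(sin(u)). At (u, v) = (pi/4, -pi/3): 2*sqrt(2).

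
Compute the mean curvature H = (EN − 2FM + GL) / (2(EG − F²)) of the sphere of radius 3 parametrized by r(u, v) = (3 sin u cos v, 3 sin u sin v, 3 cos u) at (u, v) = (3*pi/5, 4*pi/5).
H = -1/3

With E = 9, F = 0, G = 9*sin(u)^2, L = -3*sin(u)/Abs(sin(u)), M = 0, N = -3*sin(u)^3/Abs(sin(u)), assemble
  H = (EN − 2FM + GL) / (2(EG − F²)) = -sin(u)/(3*Abs(sin(u))).
At (u, v) = (3*pi/5, 4*pi/5): H = -1/3.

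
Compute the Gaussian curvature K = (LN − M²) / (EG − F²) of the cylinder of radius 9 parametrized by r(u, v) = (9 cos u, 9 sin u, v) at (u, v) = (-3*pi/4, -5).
K = 0

Coefficients of the first fundamental form: E = 81, F = 0, G = 1.
Coefficients of the second fundamental form: L = -9, M = 0, N = 0.
Assemble K = (LN − M²)/(EG − F²) = 0. At (u, v) = (-3*pi/4, -5): K = 0.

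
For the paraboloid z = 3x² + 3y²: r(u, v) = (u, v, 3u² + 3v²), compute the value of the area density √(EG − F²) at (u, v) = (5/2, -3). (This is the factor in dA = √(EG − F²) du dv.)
√(EG − F²)|_{(5/2, -3)} = 5*sqrt(22)

E = 36*u^2 + 1, F = 36*u*v, G = 36*v^2 + 1, so EG − F² = 36*u^2 + 36*v^2 + 1. Taking the positive square root: √(EG − F²) = sqrt(36*u^2 + 36*v^2 + 1). At (u, v) = (5/2, -3): 5*sqrt(22).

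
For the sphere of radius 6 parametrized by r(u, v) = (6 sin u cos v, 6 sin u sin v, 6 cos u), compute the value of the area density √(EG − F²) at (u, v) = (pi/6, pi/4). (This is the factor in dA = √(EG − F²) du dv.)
√(EG − F²)|_{(pi/6, pi/4)} = 18

E = 36, F = 0, G = 36*sin(u)^2, so EG − F² = 1296*sin(u)^2. Taking the positive square root: √(EG − F²) = 36*Abs(sin(u)). At (u, v) = (pi/6, pi/4): 18.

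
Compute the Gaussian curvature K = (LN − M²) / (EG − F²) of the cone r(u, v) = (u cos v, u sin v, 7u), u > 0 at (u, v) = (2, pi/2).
K = 0

Coefficients of the first fundamental form: E = 50, F = 0, G = u^2.
Coefficients of the second fundamental form: L = 0, M = 0, N = 7*sqrt(2)*u^2/(10*Abs(u)).
Assemble K = (LN − M²)/(EG − F²) = 0. At (u, v) = (2, pi/2): K = 0.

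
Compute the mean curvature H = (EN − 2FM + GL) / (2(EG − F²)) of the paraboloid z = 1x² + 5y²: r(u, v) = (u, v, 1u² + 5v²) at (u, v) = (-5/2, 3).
H = 1031*sqrt(926)/857476

With E = 4*u^2 + 1, F = 20*u*v, G = 100*v^2 + 1, L = 2/sqrt(4*u^2 + 100*v^2 + 1), M = 0, N = 10/sqrt(4*u^2 + 100*v^2 + 1), assemble
  H = (EN − 2FM + GL) / (2(EG − F²)) = 2*(10*u^2 + 50*v^2 + 3)/(4*u^2 + 100*v^2 + 1)^(3/2).
At (u, v) = (-5/2, 3): H = 1031*sqrt(926)/857476.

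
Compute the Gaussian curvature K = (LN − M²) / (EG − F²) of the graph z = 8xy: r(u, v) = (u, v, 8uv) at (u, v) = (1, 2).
K = -64/103041

Coefficients of the first fundamental form: E = 64*v^2 + 1, F = 64*u*v, G = 64*u^2 + 1.
Coefficients of the second fundamental form: L = 0, M = 8/sqrt(64*u^2 + 64*v^2 + 1), N = 0.
Assemble K = (LN − M²)/(EG − F²) = -64/(4096*u^4 + 8192*u^2*v^2 + 128*u^2 + 4096*v^4 + 128*v^2 + 1). At (u, v) = (1, 2): K = -64/103041.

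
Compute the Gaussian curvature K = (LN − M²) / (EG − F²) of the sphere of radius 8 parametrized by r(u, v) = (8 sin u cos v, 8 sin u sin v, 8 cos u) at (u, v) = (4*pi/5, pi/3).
K = 1/64

Coefficients of the first fundamental form: E = 64, F = 0, G = 64*sin(u)^2.
Coefficients of the second fundamental form: L = -8*sin(u)/Abs(sin(u)), M = 0, N = -8*sin(u)^3/Abs(sin(u)).
Assemble K = (LN − M²)/(EG − F²) = 1/64. At (u, v) = (4*pi/5, pi/3): K = 1/64.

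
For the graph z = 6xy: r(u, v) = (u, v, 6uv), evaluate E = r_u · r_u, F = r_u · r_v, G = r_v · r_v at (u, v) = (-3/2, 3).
E = 325;  F = -162;  G = 82

Partials: r_u = (1, 0, 6*v), r_v = (0, 1, 6*u). As functions of (u, v):
  E = r_u · r_u = 36*v^2 + 1,
  F = r_u · r_v = 36*u*v,
  G = r_v · r_v = 36*u^2 + 1.
Evaluating at (u, v) = (-3/2, 3): E = 325, F = -162, G = 82.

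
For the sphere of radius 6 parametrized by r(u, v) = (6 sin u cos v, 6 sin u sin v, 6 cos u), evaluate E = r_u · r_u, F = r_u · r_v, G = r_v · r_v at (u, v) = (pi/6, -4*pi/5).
E = 36;  F = 0;  G = 9

Partials: r_u = (6*cos(u)*cos(v), 6*sin(v)*cos(u), -6*sin(u)), r_v = (-6*sin(u)*sin(v), 6*sin(u)*cos(v), 0). As functions of (u, v):
  E = r_u · r_u = 36,
  F = r_u · r_v = 0,
  G = r_v · r_v = 36*sin(u)^2.
Evaluating at (u, v) = (pi/6, -4*pi/5): E = 36, F = 0, G = 9.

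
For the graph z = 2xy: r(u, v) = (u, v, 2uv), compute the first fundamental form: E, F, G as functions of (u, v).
E = 4*v^2 + 1;  F = 4*u*v;  G = 4*u^2 + 1

Compute partials: r_u = (1, 0, 2*v), r_v = (0, 1, 2*u). Then
  E = r_u · r_u = 4*v^2 + 1,
  F = r_u · r_v = 4*u*v,
  G = r_v · r_v = 4*u^2 + 1.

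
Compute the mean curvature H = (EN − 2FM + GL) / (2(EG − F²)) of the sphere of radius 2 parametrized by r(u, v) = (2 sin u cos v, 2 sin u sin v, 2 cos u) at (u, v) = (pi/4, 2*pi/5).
H = -1/2

With E = 4, F = 0, G = 4*sin(u)^2, L = -2*sin(u)/Abs(sin(u)), M = 0, N = -2*sin(u)^3/Abs(sin(u)), assemble
  H = (EN − 2FM + GL) / (2(EG − F²)) = -sin(u)/(2*Abs(sin(u))).
At (u, v) = (pi/4, 2*pi/5): H = -1/2.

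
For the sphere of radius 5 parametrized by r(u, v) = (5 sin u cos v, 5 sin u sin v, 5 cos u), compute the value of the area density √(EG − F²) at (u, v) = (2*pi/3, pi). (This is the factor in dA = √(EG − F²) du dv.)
√(EG − F²)|_{(2*pi/3, pi)} = 25*sqrt(3)/2

E = 25, F = 0, G = 25*sin(u)^2, so EG − F² = 625*sin(u)^2. Taking the positive square root: √(EG − F²) = 25*Abs(sin(u)). At (u, v) = (2*pi/3, pi): 25*sqrt(3)/2.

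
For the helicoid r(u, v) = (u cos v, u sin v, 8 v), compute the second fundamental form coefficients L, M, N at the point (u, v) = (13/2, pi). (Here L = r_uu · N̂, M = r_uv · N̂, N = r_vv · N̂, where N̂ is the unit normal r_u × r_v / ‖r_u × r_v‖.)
L = 0;  M = -16*sqrt(17)/85;  N = 0

Compute the unit normal N̂(u, v) = (8*sin(v)/sqrt(u^2 + 64), -8*cos(v)/sqrt(u^2 + 64), u/sqrt(u^2 + 64)), and the second partials r_uu, r_uv, r_vv. Take dot products:
  L(u, v) = r_uu · N̂ = 0,
  M(u, v) = r_uv · N̂ = -8/sqrt(u^2 + 64),
  N(u, v) = r_vv · N̂ = 0.
Evaluating at (u, v) = (13/2, pi):
  L = 0, M = -16*sqrt(17)/85, N = 0.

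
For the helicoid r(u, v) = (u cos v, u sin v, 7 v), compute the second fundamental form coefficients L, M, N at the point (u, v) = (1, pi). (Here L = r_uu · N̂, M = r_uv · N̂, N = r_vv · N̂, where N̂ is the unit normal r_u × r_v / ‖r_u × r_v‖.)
L = 0;  M = -7*sqrt(2)/10;  N = 0

Compute the unit normal N̂(u, v) = (7*sin(v)/sqrt(u^2 + 49), -7*cos(v)/sqrt(u^2 + 49), u/sqrt(u^2 + 49)), and the second partials r_uu, r_uv, r_vv. Take dot products:
  L(u, v) = r_uu · N̂ = 0,
  M(u, v) = r_uv · N̂ = -7/sqrt(u^2 + 49),
  N(u, v) = r_vv · N̂ = 0.
Evaluating at (u, v) = (1, pi):
  L = 0, M = -7*sqrt(2)/10, N = 0.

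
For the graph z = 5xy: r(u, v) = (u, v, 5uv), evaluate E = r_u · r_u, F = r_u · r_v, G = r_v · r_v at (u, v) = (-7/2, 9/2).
E = 2029/4;  F = -1575/4;  G = 1229/4

Partials: r_u = (1, 0, 5*v), r_v = (0, 1, 5*u). As functions of (u, v):
  E = r_u · r_u = 25*v^2 + 1,
  F = r_u · r_v = 25*u*v,
  G = r_v · r_v = 25*u^2 + 1.
Evaluating at (u, v) = (-7/2, 9/2): E = 2029/4, F = -1575/4, G = 1229/4.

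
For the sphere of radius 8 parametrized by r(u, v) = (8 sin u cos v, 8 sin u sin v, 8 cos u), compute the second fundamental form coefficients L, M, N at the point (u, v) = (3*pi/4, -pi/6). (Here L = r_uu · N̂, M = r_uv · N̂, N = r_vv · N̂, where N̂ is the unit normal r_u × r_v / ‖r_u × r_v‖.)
L = -8;  M = 0;  N = -4

Compute the unit normal N̂(u, v) = (sin(u)^2*cos(v)/Abs(sin(u)), sin(u)^2*sin(v)/Abs(sin(u)), sin(2*u)/(2*Abs(sin(u)))), and the second partials r_uu, r_uv, r_vv. Take dot products:
  L(u, v) = r_uu · N̂ = -8*sin(u)/Abs(sin(u)),
  M(u, v) = r_uv · N̂ = 0,
  N(u, v) = r_vv · N̂ = -8*sin(u)^3/Abs(sin(u)).
Evaluating at (u, v) = (3*pi/4, -pi/6):
  L = -8, M = 0, N = -4.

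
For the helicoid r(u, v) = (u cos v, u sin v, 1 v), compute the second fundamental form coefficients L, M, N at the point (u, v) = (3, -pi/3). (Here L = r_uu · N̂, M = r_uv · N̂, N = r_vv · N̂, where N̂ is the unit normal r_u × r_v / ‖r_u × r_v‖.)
L = 0;  M = -sqrt(10)/10;  N = 0

Compute the unit normal N̂(u, v) = (sin(v)/sqrt(u^2 + 1), -cos(v)/sqrt(u^2 + 1), u/sqrt(u^2 + 1)), and the second partials r_uu, r_uv, r_vv. Take dot products:
  L(u, v) = r_uu · N̂ = 0,
  M(u, v) = r_uv · N̂ = -1/sqrt(u^2 + 1),
  N(u, v) = r_vv · N̂ = 0.
Evaluating at (u, v) = (3, -pi/3):
  L = 0, M = -sqrt(10)/10, N = 0.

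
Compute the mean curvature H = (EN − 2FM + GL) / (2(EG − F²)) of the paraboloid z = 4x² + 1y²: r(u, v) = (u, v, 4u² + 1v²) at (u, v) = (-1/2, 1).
H = 37*sqrt(21)/441

With E = 64*u^2 + 1, F = 16*u*v, G = 4*v^2 + 1, L = 8/sqrt(64*u^2 + 4*v^2 + 1), M = 0, N = 2/sqrt(64*u^2 + 4*v^2 + 1), assemble
  H = (EN − 2FM + GL) / (2(EG − F²)) = (64*u^2 + 16*v^2 + 5)/(64*u^2 + 4*v^2 + 1)^(3/2).
At (u, v) = (-1/2, 1): H = 37*sqrt(21)/441.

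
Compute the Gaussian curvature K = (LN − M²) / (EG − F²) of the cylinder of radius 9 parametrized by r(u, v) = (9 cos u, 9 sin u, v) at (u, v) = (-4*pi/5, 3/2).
K = 0

Coefficients of the first fundamental form: E = 81, F = 0, G = 1.
Coefficients of the second fundamental form: L = -9, M = 0, N = 0.
Assemble K = (LN − M²)/(EG − F²) = 0. At (u, v) = (-4*pi/5, 3/2): K = 0.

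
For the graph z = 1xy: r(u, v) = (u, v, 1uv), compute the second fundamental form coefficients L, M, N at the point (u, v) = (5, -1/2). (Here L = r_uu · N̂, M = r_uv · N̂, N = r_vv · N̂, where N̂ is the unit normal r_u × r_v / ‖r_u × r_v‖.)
L = 0;  M = 2*sqrt(105)/105;  N = 0

Compute the unit normal N̂(u, v) = (-v/sqrt(u^2 + v^2 + 1), -u/sqrt(u^2 + v^2 + 1), 1/sqrt(u^2 + v^2 + 1)), and the second partials r_uu, r_uv, r_vv. Take dot products:
  L(u, v) = r_uu · N̂ = 0,
  M(u, v) = r_uv · N̂ = 1/sqrt(u^2 + v^2 + 1),
  N(u, v) = r_vv · N̂ = 0.
Evaluating at (u, v) = (5, -1/2):
  L = 0, M = 2*sqrt(105)/105, N = 0.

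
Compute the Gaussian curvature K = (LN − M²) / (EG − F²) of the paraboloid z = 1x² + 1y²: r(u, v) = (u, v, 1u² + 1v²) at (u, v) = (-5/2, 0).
K = 1/169

Coefficients of the first fundamental form: E = 4*u^2 + 1, F = 4*u*v, G = 4*v^2 + 1.
Coefficients of the second fundamental form: L = 2/sqrt(4*u^2 + 4*v^2 + 1), M = 0, N = 2/sqrt(4*u^2 + 4*v^2 + 1).
Assemble K = (LN − M²)/(EG − F²) = 4/(16*u^4 + 32*u^2*v^2 + 8*u^2 + 16*v^4 + 8*v^2 + 1). At (u, v) = (-5/2, 0): K = 1/169.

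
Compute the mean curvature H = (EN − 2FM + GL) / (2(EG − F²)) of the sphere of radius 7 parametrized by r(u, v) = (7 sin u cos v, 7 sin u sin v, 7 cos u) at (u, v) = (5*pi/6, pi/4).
H = -1/7

With E = 49, F = 0, G = 49*sin(u)^2, L = -7*sin(u)/Abs(sin(u)), M = 0, N = -7*sin(u)^3/Abs(sin(u)), assemble
  H = (EN − 2FM + GL) / (2(EG − F²)) = -sin(u)/(7*Abs(sin(u))).
At (u, v) = (5*pi/6, pi/4): H = -1/7.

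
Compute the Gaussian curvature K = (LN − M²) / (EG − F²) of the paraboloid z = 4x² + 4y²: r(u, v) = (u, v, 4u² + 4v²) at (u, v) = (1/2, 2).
K = 64/74529

Coefficients of the first fundamental form: E = 64*u^2 + 1, F = 64*u*v, G = 64*v^2 + 1.
Coefficients of the second fundamental form: L = 8/sqrt(64*u^2 + 64*v^2 + 1), M = 0, N = 8/sqrt(64*u^2 + 64*v^2 + 1).
Assemble K = (LN − M²)/(EG − F²) = 64/(4096*u^4 + 8192*u^2*v^2 + 128*u^2 + 4096*v^4 + 128*v^2 + 1). At (u, v) = (1/2, 2): K = 64/74529.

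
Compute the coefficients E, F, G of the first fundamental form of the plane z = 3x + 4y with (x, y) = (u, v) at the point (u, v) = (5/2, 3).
E = 10;  F = 12;  G = 17

Partials: r_u = (1, 0, 3), r_v = (0, 1, 4). As functions of (u, v):
  E = r_u · r_u = 10,
  F = r_u · r_v = 12,
  G = r_v · r_v = 17.
Evaluating at (u, v) = (5/2, 3): E = 10, F = 12, G = 17.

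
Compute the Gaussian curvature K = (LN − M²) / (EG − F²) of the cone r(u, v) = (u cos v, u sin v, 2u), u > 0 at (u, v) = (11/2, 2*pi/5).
K = 0

Coefficients of the first fundamental form: E = 5, F = 0, G = u^2.
Coefficients of the second fundamental form: L = 0, M = 0, N = 2*sqrt(5)*u^2/(5*Abs(u)).
Assemble K = (LN − M²)/(EG − F²) = 0. At (u, v) = (11/2, 2*pi/5): K = 0.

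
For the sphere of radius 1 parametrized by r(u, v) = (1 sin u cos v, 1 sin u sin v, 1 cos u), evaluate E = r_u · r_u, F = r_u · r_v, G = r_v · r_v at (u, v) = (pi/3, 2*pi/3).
E = 1;  F = 0;  G = 3/4

Partials: r_u = (cos(u)*cos(v), sin(v)*cos(u), -sin(u)), r_v = (-sin(u)*sin(v), sin(u)*cos(v), 0). As functions of (u, v):
  E = r_u · r_u = 1,
  F = r_u · r_v = 0,
  G = r_v · r_v = sin(u)^2.
Evaluating at (u, v) = (pi/3, 2*pi/3): E = 1, F = 0, G = 3/4.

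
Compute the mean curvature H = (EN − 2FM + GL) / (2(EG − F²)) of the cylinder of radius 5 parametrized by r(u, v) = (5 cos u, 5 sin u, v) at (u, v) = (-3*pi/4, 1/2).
H = -1/10

With E = 25, F = 0, G = 1, L = -5, M = 0, N = 0, assemble
  H = (EN − 2FM + GL) / (2(EG − F²)) = -1/10.
At (u, v) = (-3*pi/4, 1/2): H = -1/10.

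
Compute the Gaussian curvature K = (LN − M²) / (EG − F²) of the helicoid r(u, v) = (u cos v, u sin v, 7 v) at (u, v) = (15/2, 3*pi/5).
K = -784/177241

Coefficients of the first fundamental form: E = 1, F = 0, G = u^2 + 49.
Coefficients of the second fundamental form: L = 0, M = -7/sqrt(u^2 + 49), N = 0.
Assemble K = (LN − M²)/(EG − F²) = -49/(u^2 + 49)^2. At (u, v) = (15/2, 3*pi/5): K = -784/177241.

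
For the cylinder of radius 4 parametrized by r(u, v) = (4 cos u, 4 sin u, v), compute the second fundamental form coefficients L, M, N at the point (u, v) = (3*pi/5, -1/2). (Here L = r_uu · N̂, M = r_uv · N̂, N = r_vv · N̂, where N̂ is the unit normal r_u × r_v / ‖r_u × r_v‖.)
L = -4;  M = 0;  N = 0

Compute the unit normal N̂(u, v) = (cos(u), sin(u), 0), and the second partials r_uu, r_uv, r_vv. Take dot products:
  L(u, v) = r_uu · N̂ = -4,
  M(u, v) = r_uv · N̂ = 0,
  N(u, v) = r_vv · N̂ = 0.
Evaluating at (u, v) = (3*pi/5, -1/2):
  L = -4, M = 0, N = 0.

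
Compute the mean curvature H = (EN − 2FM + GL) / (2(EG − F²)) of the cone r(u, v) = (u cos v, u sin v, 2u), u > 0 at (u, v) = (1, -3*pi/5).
H = sqrt(5)/5

With E = 5, F = 0, G = u^2, L = 0, M = 0, N = 2*sqrt(5)*u^2/(5*Abs(u)), assemble
  H = (EN − 2FM + GL) / (2(EG − F²)) = sqrt(5)/(5*Abs(u)).
At (u, v) = (1, -3*pi/5): H = sqrt(5)/5.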